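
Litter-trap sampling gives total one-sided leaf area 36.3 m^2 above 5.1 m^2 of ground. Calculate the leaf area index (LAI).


Formula: LAI = total leaf area / ground area  (dimensionless)
LAI = 36.3 m^2 / 5.1 m^2
LAI = 7.12

7.12


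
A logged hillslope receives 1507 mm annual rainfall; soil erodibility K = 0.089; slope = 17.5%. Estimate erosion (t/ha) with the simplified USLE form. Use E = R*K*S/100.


Formula: E = R * K * S / 100  (simplified USLE)
R * K = 1507 * 0.089 = 134.123
E = 134.123 * 17.5 / 100 = 23.47 t/ha

23.47


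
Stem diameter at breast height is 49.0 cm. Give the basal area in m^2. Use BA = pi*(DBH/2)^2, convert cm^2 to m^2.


Formula: BA = pi * (DBH/2)^2 / 10000  (cm^2 to m^2)
Radius = DBH/2 = 49.0/2 = 24.5 cm
BA = pi * 24.5^2 / 10000
   = 1885.741 cm^2 / 10000
   = 0.1886 m^2

0.1886


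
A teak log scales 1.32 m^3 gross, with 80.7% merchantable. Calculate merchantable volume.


Formula: MV = V_total * (merchantable_pct / 100)
Merchantable fraction = 80.7% / 100 = 0.807
MV = 1.32 m^3 * 0.807 = 1.065 m^3

1.065


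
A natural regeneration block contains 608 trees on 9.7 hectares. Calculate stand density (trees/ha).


Formula: Stand Density = N_trees / Area_ha
Density = 608 trees / 9.7 ha
Density = 63 trees/ha

63


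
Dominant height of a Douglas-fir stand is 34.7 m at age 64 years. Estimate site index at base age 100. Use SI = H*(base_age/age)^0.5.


Formula: SI = H_dom * (base_age / age)^0.5
Age ratio = 100 / 64 = 1.5625
sqrt(age_ratio) = 1.25
SI = 34.7 * 1.25 = 43.4 m

43.4


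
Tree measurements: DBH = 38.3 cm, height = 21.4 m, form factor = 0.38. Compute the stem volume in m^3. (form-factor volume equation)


Formula: V = pi * (DBH/200)^2 * H * ff
Radius = DBH/200 = 38.3/200 = 0.1915 m
Radius^2 = 0.1915^2 = 0.03667225 m^2
V = pi * 0.03667225 * 21.4 * 0.38
V = 0.937 m^3

0.937


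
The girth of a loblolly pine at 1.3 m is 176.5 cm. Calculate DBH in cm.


Formula: DBH = C / pi
DBH = 176.5 / pi
pi = 3.14159...
DBH = 56.2 cm

56.2


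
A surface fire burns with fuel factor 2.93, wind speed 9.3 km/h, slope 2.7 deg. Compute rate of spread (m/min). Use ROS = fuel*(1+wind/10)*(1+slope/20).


Formula: ROS = fuel * (1 + wind/10) * (1 + slope/20)
Wind factor = 1 + 9.3/10 = 1.93
Slope factor = 1 + 2.7/20 = 1.135
ROS = 2.93 * 1.93 * 1.135 = 6.42 m/min

6.42


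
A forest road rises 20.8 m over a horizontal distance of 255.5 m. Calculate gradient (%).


Formula: Gradient = rise / run * 100
Gradient = 20.8 / 255.5 * 100 = 8.1%

8.1


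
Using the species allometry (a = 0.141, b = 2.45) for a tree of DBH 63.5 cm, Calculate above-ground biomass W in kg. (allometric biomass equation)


Formula: W = a * DBH^b  (allometric power law)
DBH^b = 63.5^2.45 = 26109.324
W = 0.141 * 26109.324 = 3681.4 kg

3681.4


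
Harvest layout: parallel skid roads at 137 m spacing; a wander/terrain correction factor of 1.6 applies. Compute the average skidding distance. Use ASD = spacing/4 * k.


Formula: ASD = (spacing / 4) * correction
Uncorrected distance = spacing / 4 = 137 / 4 = 34.25 m
ASD = 34.25 * 1.6 = 55 m

55


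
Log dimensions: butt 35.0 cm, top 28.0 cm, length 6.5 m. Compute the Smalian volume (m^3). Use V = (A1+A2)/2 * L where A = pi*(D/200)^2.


Smalian: V = (A1 + A2)/2 * L,  A = pi*(D/200)^2
A1 = pi*(35.0/200)^2 = 0.096211 m^2
A2 = pi*(28.0/200)^2 = 0.061575 m^2
V = (0.096211+0.061575)/2*6.5 = 0.5128 m^3

0.5128


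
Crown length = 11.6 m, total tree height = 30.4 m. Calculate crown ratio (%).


Formula: Crown Ratio = (Crown Length / Total Height) * 100
CR = (11.6 m / 30.4 m) * 100
CR = 0.3816 * 100 = 38.2%

38.2


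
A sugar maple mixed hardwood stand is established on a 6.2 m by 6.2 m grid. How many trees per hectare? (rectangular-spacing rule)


Formula: TPH = 10000 m^2/ha / (spacing_x * spacing_y)
Area per tree = 6.2 m * 6.2 m = 38.44 m^2
TPH = 10000 / 38.44 = 260 trees/ha

260


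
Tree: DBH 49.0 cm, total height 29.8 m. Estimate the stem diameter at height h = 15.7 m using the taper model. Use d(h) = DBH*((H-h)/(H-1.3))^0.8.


Taper: d(h) = DBH * ((H - h) / (H - 1.3))^0.8
Numerator = H - h = 29.8 - 15.7 = 14.1 m
Denominator = H - 1.3 = 29.8 - 1.3 = 28.5 m
Ratio = 14.1 / 28.5 = 0.49474
d = 49.0 * 0.49474^0.8 = 27.9 cm

27.9


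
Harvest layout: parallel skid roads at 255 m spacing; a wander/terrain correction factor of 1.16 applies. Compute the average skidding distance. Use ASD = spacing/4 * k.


Formula: ASD = (spacing / 4) * correction
Uncorrected distance = spacing / 4 = 255 / 4 = 63.75 m
ASD = 63.75 * 1.16 = 74 m

74


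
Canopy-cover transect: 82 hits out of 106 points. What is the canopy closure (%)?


Formula: Canopy closure = covered points / total points * 100
Closure = 82 / 106 * 100
Closure = 0.7736 * 100 = 77.4%

77.4


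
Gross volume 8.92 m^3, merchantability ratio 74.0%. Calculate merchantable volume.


Formula: MV = V_total * (merchantable_pct / 100)
Merchantable fraction = 74.0% / 100 = 0.74
MV = 8.92 m^3 * 0.74 = 6.601 m^3

6.601


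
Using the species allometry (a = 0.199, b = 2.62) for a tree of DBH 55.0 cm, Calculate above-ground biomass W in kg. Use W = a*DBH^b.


Formula: W = a * DBH^b  (allometric power law)
DBH^b = 55.0^2.62 = 36286.9316
W = 0.199 * 36286.9316 = 7221.1 kg

7221.1


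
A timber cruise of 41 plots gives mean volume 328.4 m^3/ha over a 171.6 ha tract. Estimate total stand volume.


Formula: Total Volume = Mean Volume per ha * Total Area
Total Volume = 328.4 m^3/ha * 171.6 ha
Total Volume = 56353 m^3

56353


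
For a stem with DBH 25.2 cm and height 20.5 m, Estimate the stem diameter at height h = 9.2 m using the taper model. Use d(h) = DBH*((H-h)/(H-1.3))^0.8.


Taper: d(h) = DBH * ((H - h) / (H - 1.3))^0.8
Numerator = H - h = 20.5 - 9.2 = 11.3 m
Denominator = H - 1.3 = 20.5 - 1.3 = 19.2 m
Ratio = 11.3 / 19.2 = 0.58854
d = 25.2 * 0.58854^0.8 = 16.5 cm

16.5


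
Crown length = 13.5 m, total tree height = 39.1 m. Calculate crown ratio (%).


Formula: Crown Ratio = (Crown Length / Total Height) * 100
CR = (13.5 m / 39.1 m) * 100
CR = 0.3453 * 100 = 34.5%

34.5


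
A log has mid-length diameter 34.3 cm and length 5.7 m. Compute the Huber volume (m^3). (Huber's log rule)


Huber: V = Am * L,  Am = pi*(Dm/200)^2
Am = pi*(34.3/200)^2 = 0.092401 m^2
V = 0.092401*5.7 = 0.5267 m^3

0.5267


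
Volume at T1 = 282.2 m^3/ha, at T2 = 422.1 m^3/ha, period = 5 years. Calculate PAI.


Formula: PAI = (V_T2 - V_T1) / (T2 - T1)
Volume increment = 422.1 - 282.2 = 139.9 m^3/ha
PAI = 139.9 / 5 = 27.98 m^3/ha/year

27.98


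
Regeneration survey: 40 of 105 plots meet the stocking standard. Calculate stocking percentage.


Formula: Stocking % = stocked plots / total plots * 100
Stocking = 40 / 105 * 100
Stocking = 0.381 * 100 = 38.1%

38.1


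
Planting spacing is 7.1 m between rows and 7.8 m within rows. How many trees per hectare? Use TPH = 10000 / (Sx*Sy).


Formula: TPH = 10000 m^2/ha / (spacing_x * spacing_y)
Area per tree = 7.1 m * 7.8 m = 55.38 m^2
TPH = 10000 / 55.38 = 181 trees/ha

181


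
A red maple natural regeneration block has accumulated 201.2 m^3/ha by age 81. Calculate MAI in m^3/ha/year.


Formula: MAI = Total Volume / Stand Age
MAI = 201.2 m^3/ha / 81 years
MAI = 2.48 m^3/ha/year

2.48


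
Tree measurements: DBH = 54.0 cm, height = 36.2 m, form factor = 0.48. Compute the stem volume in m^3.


Formula: V = pi * (DBH/200)^2 * H * ff
Radius = DBH/200 = 54.0/200 = 0.27 m
Radius^2 = 0.27^2 = 0.0729 m^2
V = pi * 0.0729 * 36.2 * 0.48
V = 3.979 m^3

3.979


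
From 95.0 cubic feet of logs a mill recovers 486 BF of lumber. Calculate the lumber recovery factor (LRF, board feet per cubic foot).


Formula: LRF = Lumber Output (BF) / Log Input (ft^3)
LRF = 486 BF / 95.0 ft^3
LRF = 5.12 BF/ft^3

5.12


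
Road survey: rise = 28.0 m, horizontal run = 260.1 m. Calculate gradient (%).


Formula: Gradient = rise / run * 100
Gradient = 28.0 / 260.1 * 100 = 10.8%

10.8


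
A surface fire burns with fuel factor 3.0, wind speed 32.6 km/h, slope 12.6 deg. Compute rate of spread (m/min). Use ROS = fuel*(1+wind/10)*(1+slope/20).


Formula: ROS = fuel * (1 + wind/10) * (1 + slope/20)
Wind factor = 1 + 32.6/10 = 4.26
Slope factor = 1 + 12.6/20 = 1.63
ROS = 3.0 * 4.26 * 1.63 = 20.83 m/min

20.83


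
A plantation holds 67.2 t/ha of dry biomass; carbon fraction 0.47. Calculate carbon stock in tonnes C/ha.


Formula: Carbon Stock = Biomass * Carbon Fraction
C = 67.2 t/ha * 0.47
C = 31.6 t C/ha

31.6


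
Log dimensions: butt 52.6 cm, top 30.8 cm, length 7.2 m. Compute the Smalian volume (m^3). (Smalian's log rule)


Smalian: V = (A1 + A2)/2 * L,  A = pi*(D/200)^2
A1 = pi*(52.6/200)^2 = 0.217301 m^2
A2 = pi*(30.8/200)^2 = 0.074506 m^2
V = (0.217301+0.074506)/2*7.2 = 1.0505 m^3

1.0505


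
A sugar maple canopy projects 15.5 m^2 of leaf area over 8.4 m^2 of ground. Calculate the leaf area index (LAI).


Formula: LAI = total leaf area / ground area  (dimensionless)
LAI = 15.5 m^2 / 8.4 m^2
LAI = 1.85

1.85


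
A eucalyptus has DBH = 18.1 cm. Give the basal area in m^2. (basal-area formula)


Formula: BA = pi * (DBH/2)^2 / 10000  (cm^2 to m^2)
Radius = DBH/2 = 18.1/2 = 9.05 cm
BA = pi * 9.05^2 / 10000
   = 257.3043 cm^2 / 10000
   = 0.0257 m^2

0.0257


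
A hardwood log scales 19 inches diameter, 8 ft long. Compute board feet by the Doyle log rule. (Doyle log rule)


Doyle: BF = (D - 4)^2 * L / 16
Adjusted diameter = 19 - 4 = 15 in
(D-4)^2 = 15^2 = 225
BF = 225 * 8 / 16 = 113 BF

113


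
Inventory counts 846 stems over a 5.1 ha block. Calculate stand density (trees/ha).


Formula: Stand Density = N_trees / Area_ha
Density = 846 trees / 5.1 ha
Density = 166 trees/ha

166


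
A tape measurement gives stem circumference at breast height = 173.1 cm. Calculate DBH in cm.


Formula: DBH = C / pi
DBH = 173.1 / pi
pi = 3.14159...
DBH = 55.1 cm

55.1


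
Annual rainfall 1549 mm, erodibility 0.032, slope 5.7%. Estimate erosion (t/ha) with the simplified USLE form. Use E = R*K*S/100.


Formula: E = R * K * S / 100  (simplified USLE)
R * K = 1549 * 0.032 = 49.568
E = 49.568 * 5.7 / 100 = 2.83 t/ha

2.83


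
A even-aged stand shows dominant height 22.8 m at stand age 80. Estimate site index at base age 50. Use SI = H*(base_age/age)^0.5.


Formula: SI = H_dom * (base_age / age)^0.5
Age ratio = 50 / 80 = 0.625
sqrt(age_ratio) = 0.79057
SI = 22.8 * 0.79057 = 18.0 m

18.0


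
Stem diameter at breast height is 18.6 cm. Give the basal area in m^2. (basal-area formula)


Formula: BA = pi * (DBH/2)^2 / 10000  (cm^2 to m^2)
Radius = DBH/2 = 18.6/2 = 9.3 cm
BA = pi * 9.3^2 / 10000
   = 271.7163 cm^2 / 10000
   = 0.0272 m^2

0.0272


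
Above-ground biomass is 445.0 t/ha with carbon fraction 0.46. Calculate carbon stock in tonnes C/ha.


Formula: Carbon Stock = Biomass * Carbon Fraction
C = 445.0 t/ha * 0.46
C = 204.7 t C/ha

204.7


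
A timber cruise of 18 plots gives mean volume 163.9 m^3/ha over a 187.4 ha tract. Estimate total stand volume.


Formula: Total Volume = Mean Volume per ha * Total Area
Total Volume = 163.9 m^3/ha * 187.4 ha
Total Volume = 30715 m^3

30715


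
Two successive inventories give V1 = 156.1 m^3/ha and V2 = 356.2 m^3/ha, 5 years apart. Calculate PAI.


Formula: PAI = (V_T2 - V_T1) / (T2 - T1)
Volume increment = 356.2 - 156.1 = 200.1 m^3/ha
PAI = 200.1 / 5 = 40.02 m^3/ha/year

40.02


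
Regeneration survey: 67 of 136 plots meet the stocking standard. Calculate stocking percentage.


Formula: Stocking % = stocked plots / total plots * 100
Stocking = 67 / 136 * 100
Stocking = 0.4926 * 100 = 49.3%

49.3


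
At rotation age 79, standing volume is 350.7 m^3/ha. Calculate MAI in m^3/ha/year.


Formula: MAI = Total Volume / Stand Age
MAI = 350.7 m^3/ha / 79 years
MAI = 4.44 m^3/ha/year

4.44


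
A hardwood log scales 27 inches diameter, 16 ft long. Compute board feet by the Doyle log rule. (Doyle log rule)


Doyle: BF = (D - 4)^2 * L / 16
Adjusted diameter = 27 - 4 = 23 in
(D-4)^2 = 23^2 = 529
BF = 529 * 16 / 16 = 529 BF

529


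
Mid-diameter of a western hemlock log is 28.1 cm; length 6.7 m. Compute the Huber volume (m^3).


Huber: V = Am * L,  Am = pi*(Dm/200)^2
Am = pi*(28.1/200)^2 = 0.062016 m^2
V = 0.062016*6.7 = 0.4155 m^3

0.4155


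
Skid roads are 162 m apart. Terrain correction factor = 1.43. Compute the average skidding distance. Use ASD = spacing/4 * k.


Formula: ASD = (spacing / 4) * correction
Uncorrected distance = spacing / 4 = 162 / 4 = 40.5 m
ASD = 40.5 * 1.43 = 58 m

58


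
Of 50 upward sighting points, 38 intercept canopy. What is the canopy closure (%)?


Formula: Canopy closure = covered points / total points * 100
Closure = 38 / 50 * 100
Closure = 0.76 * 100 = 76.0%

76.0


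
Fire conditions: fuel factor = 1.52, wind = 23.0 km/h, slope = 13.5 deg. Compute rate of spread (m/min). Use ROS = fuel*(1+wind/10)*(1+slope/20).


Formula: ROS = fuel * (1 + wind/10) * (1 + slope/20)
Wind factor = 1 + 23.0/10 = 3.3
Slope factor = 1 + 13.5/20 = 1.675
ROS = 1.52 * 3.3 * 1.675 = 8.4 m/min

8.4


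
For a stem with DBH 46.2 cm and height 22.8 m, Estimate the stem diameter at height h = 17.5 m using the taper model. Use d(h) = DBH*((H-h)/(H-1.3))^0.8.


Taper: d(h) = DBH * ((H - h) / (H - 1.3))^0.8
Numerator = H - h = 22.8 - 17.5 = 5.3 m
Denominator = H - 1.3 = 22.8 - 1.3 = 21.5 m
Ratio = 5.3 / 21.5 = 0.24651
d = 46.2 * 0.24651^0.8 = 15.1 cm

15.1


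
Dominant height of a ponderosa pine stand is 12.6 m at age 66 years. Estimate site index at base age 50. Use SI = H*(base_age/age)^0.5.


Formula: SI = H_dom * (base_age / age)^0.5
Age ratio = 50 / 66 = 0.75758
sqrt(age_ratio) = 0.87039
SI = 12.6 * 0.87039 = 11.0 m

11.0


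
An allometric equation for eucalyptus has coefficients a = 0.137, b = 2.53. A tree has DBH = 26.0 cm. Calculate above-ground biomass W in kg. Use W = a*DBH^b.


Formula: W = a * DBH^b  (allometric power law)
DBH^b = 26.0^2.53 = 3800.8661
W = 0.137 * 3800.8661 = 520.7 kg

520.7


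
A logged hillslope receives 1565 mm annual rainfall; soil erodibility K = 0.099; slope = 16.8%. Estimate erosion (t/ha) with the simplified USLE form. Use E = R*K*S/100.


Formula: E = R * K * S / 100  (simplified USLE)
R * K = 1565 * 0.099 = 154.935
E = 154.935 * 16.8 / 100 = 26.03 t/ha

26.03


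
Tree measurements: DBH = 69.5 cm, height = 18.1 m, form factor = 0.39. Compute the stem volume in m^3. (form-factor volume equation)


Formula: V = pi * (DBH/200)^2 * H * ff
Radius = DBH/200 = 69.5/200 = 0.3475 m
Radius^2 = 0.3475^2 = 0.12075625 m^2
V = pi * 0.12075625 * 18.1 * 0.39
V = 2.678 m^3

2.678


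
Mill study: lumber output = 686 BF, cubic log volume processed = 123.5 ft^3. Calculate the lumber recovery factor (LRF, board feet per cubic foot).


Formula: LRF = Lumber Output (BF) / Log Input (ft^3)
LRF = 686 BF / 123.5 ft^3
LRF = 5.55 BF/ft^3

5.55


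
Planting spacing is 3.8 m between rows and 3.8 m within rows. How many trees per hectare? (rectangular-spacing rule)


Formula: TPH = 10000 m^2/ha / (spacing_x * spacing_y)
Area per tree = 3.8 m * 3.8 m = 14.44 m^2
TPH = 10000 / 14.44 = 693 trees/ha

693


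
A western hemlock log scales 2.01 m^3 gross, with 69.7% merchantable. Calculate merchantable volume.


Formula: MV = V_total * (merchantable_pct / 100)
Merchantable fraction = 69.7% / 100 = 0.697
MV = 2.01 m^3 * 0.697 = 1.401 m^3

1.401


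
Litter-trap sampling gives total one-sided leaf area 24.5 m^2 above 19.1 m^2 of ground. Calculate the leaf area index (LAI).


Formula: LAI = total leaf area / ground area  (dimensionless)
LAI = 24.5 m^2 / 19.1 m^2
LAI = 1.28

1.28


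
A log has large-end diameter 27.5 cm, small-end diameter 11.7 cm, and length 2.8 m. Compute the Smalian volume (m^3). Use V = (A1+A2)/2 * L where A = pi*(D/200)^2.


Smalian: V = (A1 + A2)/2 * L,  A = pi*(D/200)^2
A1 = pi*(27.5/200)^2 = 0.059396 m^2
A2 = pi*(11.7/200)^2 = 0.010751 m^2
V = (0.059396+0.010751)/2*2.8 = 0.0982 m^3

0.0982


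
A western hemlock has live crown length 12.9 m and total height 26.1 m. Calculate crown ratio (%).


Formula: Crown Ratio = (Crown Length / Total Height) * 100
CR = (12.9 m / 26.1 m) * 100
CR = 0.4943 * 100 = 49.4%

49.4


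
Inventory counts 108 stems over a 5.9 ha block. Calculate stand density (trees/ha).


Formula: Stand Density = N_trees / Area_ha
Density = 108 trees / 5.9 ha
Density = 18 trees/ha

18


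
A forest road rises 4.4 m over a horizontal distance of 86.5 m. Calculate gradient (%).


Formula: Gradient = rise / run * 100
Gradient = 4.4 / 86.5 * 100 = 5.1%

5.1


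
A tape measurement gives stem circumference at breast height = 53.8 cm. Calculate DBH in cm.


Formula: DBH = C / pi
DBH = 53.8 / pi
pi = 3.14159...
DBH = 17.1 cm

17.1


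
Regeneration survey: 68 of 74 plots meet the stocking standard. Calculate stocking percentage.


Formula: Stocking % = stocked plots / total plots * 100
Stocking = 68 / 74 * 100
Stocking = 0.9189 * 100 = 91.9%

91.9


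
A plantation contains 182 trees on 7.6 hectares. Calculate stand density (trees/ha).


Formula: Stand Density = N_trees / Area_ha
Density = 182 trees / 7.6 ha
Density = 24 trees/ha

24


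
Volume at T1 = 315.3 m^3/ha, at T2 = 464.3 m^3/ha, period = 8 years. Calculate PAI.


Formula: PAI = (V_T2 - V_T1) / (T2 - T1)
Volume increment = 464.3 - 315.3 = 149.0 m^3/ha
PAI = 149.0 / 8 = 18.63 m^3/ha/year

18.63


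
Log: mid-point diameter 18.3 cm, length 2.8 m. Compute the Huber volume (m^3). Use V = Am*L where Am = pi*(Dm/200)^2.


Huber: V = Am * L,  Am = pi*(Dm/200)^2
Am = pi*(18.3/200)^2 = 0.026302 m^2
V = 0.026302*2.8 = 0.0736 m^3

0.0736


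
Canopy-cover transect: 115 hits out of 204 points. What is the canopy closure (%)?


Formula: Canopy closure = covered points / total points * 100
Closure = 115 / 204 * 100
Closure = 0.5637 * 100 = 56.4%

56.4


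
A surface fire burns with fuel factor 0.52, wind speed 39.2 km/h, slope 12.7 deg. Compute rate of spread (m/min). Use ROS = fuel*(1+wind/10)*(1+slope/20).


Formula: ROS = fuel * (1 + wind/10) * (1 + slope/20)
Wind factor = 1 + 39.2/10 = 4.92
Slope factor = 1 + 12.7/20 = 1.635
ROS = 0.52 * 4.92 * 1.635 = 4.18 m/min

4.18


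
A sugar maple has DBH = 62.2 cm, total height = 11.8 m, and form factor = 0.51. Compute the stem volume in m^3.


Formula: V = pi * (DBH/200)^2 * H * ff
Radius = DBH/200 = 62.2/200 = 0.311 m
Radius^2 = 0.311^2 = 0.096721 m^2
V = pi * 0.096721 * 11.8 * 0.51
V = 1.829 m^3

1.829


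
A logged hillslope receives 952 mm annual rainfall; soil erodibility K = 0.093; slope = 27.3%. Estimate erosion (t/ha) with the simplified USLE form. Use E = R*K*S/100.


Formula: E = R * K * S / 100  (simplified USLE)
R * K = 952 * 0.093 = 88.536
E = 88.536 * 27.3 / 100 = 24.17 t/ha

24.17


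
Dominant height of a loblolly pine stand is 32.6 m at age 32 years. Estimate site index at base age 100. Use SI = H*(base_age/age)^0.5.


Formula: SI = H_dom * (base_age / age)^0.5
Age ratio = 100 / 32 = 3.125
sqrt(age_ratio) = 1.76777
SI = 32.6 * 1.76777 = 57.6 m

57.6


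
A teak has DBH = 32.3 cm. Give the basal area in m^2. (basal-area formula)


Formula: BA = pi * (DBH/2)^2 / 10000  (cm^2 to m^2)
Radius = DBH/2 = 32.3/2 = 16.15 cm
BA = pi * 16.15^2 / 10000
   = 819.398 cm^2 / 10000
   = 0.0819 m^2

0.0819


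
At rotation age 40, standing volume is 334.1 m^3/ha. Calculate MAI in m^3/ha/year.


Formula: MAI = Total Volume / Stand Age
MAI = 334.1 m^3/ha / 40 years
MAI = 8.35 m^3/ha/year

8.35


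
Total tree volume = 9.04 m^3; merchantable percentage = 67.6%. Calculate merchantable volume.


Formula: MV = V_total * (merchantable_pct / 100)
Merchantable fraction = 67.6% / 100 = 0.676
MV = 9.04 m^3 * 0.676 = 6.111 m^3

6.111


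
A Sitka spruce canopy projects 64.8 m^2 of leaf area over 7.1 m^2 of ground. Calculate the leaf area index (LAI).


Formula: LAI = total leaf area / ground area  (dimensionless)
LAI = 64.8 m^2 / 7.1 m^2
LAI = 9.13

9.13


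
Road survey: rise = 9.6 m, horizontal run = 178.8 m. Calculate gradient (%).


Formula: Gradient = rise / run * 100
Gradient = 9.6 / 178.8 * 100 = 5.4%

5.4


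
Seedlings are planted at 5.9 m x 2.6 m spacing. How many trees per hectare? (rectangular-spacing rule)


Formula: TPH = 10000 m^2/ha / (spacing_x * spacing_y)
Area per tree = 5.9 m * 2.6 m = 15.34 m^2
TPH = 10000 / 15.34 = 652 trees/ha

652


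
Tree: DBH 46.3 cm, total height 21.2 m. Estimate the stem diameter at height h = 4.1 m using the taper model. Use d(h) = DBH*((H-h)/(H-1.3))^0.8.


Taper: d(h) = DBH * ((H - h) / (H - 1.3))^0.8
Numerator = H - h = 21.2 - 4.1 = 17.1 m
Denominator = H - 1.3 = 21.2 - 1.3 = 19.9 m
Ratio = 17.1 / 19.9 = 0.8593
d = 46.3 * 0.8593^0.8 = 41.0 cm

41.0


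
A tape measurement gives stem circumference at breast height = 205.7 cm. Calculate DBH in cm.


Formula: DBH = C / pi
DBH = 205.7 / pi
pi = 3.14159...
DBH = 65.5 cm

65.5


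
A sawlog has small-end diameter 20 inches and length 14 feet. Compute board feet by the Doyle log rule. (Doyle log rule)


Doyle: BF = (D - 4)^2 * L / 16
Adjusted diameter = 20 - 4 = 16 in
(D-4)^2 = 16^2 = 256
BF = 256 * 14 / 16 = 224 BF

224


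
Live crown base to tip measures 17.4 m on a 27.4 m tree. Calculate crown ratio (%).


Formula: Crown Ratio = (Crown Length / Total Height) * 100
CR = (17.4 m / 27.4 m) * 100
CR = 0.635 * 100 = 63.5%

63.5


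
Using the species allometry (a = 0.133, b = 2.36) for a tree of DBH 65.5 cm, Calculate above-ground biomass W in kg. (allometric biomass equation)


Formula: W = a * DBH^b  (allometric power law)
DBH^b = 65.5^2.36 = 19334.3452
W = 0.133 * 19334.3452 = 2571.5 kg

2571.5


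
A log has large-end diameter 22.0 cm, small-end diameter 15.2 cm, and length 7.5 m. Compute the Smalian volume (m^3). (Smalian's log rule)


Smalian: V = (A1 + A2)/2 * L,  A = pi*(D/200)^2
A1 = pi*(22.0/200)^2 = 0.038013 m^2
A2 = pi*(15.2/200)^2 = 0.018146 m^2
V = (0.038013+0.018146)/2*7.5 = 0.2106 m^3

0.2106


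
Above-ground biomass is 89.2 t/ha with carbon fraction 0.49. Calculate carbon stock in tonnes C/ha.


Formula: Carbon Stock = Biomass * Carbon Fraction
C = 89.2 t/ha * 0.49
C = 43.7 t C/ha

43.7


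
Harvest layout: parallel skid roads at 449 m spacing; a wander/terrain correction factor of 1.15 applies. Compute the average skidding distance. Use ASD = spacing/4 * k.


Formula: ASD = (spacing / 4) * correction
Uncorrected distance = spacing / 4 = 449 / 4 = 112.25 m
ASD = 112.25 * 1.15 = 129 m

129


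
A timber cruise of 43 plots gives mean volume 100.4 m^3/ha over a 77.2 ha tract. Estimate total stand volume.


Formula: Total Volume = Mean Volume per ha * Total Area
Total Volume = 100.4 m^3/ha * 77.2 ha
Total Volume = 7751 m^3

7751


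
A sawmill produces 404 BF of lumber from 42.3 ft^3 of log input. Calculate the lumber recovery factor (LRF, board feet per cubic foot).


Formula: LRF = Lumber Output (BF) / Log Input (ft^3)
LRF = 404 BF / 42.3 ft^3
LRF = 9.55 BF/ft^3

9.55


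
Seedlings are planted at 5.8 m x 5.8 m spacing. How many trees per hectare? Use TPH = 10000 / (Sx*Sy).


Formula: TPH = 10000 m^2/ha / (spacing_x * spacing_y)
Area per tree = 5.8 m * 5.8 m = 33.64 m^2
TPH = 10000 / 33.64 = 297 trees/ha

297


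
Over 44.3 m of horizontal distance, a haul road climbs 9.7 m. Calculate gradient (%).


Formula: Gradient = rise / run * 100
Gradient = 9.7 / 44.3 * 100 = 21.9%

21.9


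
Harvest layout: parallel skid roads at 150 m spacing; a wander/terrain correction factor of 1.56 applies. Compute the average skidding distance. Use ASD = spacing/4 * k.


Formula: ASD = (spacing / 4) * correction
Uncorrected distance = spacing / 4 = 150 / 4 = 37.5 m
ASD = 37.5 * 1.56 = 59 m

59


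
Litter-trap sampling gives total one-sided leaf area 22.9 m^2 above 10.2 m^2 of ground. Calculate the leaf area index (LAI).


Formula: LAI = total leaf area / ground area  (dimensionless)
LAI = 22.9 m^2 / 10.2 m^2
LAI = 2.25

2.25


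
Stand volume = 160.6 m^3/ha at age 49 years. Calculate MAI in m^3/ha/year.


Formula: MAI = Total Volume / Stand Age
MAI = 160.6 m^3/ha / 49 years
MAI = 3.28 m^3/ha/year

3.28


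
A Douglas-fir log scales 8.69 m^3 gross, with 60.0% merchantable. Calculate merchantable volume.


Formula: MV = V_total * (merchantable_pct / 100)
Merchantable fraction = 60.0% / 100 = 0.6
MV = 8.69 m^3 * 0.6 = 5.214 m^3

5.214


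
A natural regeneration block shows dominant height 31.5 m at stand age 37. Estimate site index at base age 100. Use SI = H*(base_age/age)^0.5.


Formula: SI = H_dom * (base_age / age)^0.5
Age ratio = 100 / 37 = 2.7027
sqrt(age_ratio) = 1.64399
SI = 31.5 * 1.64399 = 51.8 m

51.8


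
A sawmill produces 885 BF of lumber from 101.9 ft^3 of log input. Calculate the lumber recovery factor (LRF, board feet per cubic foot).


Formula: LRF = Lumber Output (BF) / Log Input (ft^3)
LRF = 885 BF / 101.9 ft^3
LRF = 8.68 BF/ft^3

8.68


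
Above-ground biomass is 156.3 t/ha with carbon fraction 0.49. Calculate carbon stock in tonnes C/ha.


Formula: Carbon Stock = Biomass * Carbon Fraction
C = 156.3 t/ha * 0.49
C = 76.6 t C/ha

76.6


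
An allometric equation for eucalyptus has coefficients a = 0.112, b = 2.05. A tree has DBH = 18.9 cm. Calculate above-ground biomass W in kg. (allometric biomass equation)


Formula: W = a * DBH^b  (allometric power law)
DBH^b = 18.9^2.05 = 413.7583
W = 0.112 * 413.7583 = 46.3 kg

46.3


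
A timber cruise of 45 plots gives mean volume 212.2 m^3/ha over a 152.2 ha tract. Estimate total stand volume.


Formula: Total Volume = Mean Volume per ha * Total Area
Total Volume = 212.2 m^3/ha * 152.2 ha
Total Volume = 32297 m^3

32297


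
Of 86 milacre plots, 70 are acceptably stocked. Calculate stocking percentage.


Formula: Stocking % = stocked plots / total plots * 100
Stocking = 70 / 86 * 100
Stocking = 0.814 * 100 = 81.4%

81.4


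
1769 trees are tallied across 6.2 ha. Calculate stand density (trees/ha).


Formula: Stand Density = N_trees / Area_ha
Density = 1769 trees / 6.2 ha
Density = 285 trees/ha

285


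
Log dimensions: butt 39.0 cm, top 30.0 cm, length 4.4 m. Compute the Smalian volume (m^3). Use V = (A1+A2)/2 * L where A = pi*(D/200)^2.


Smalian: V = (A1 + A2)/2 * L,  A = pi*(D/200)^2
A1 = pi*(39.0/200)^2 = 0.119459 m^2
A2 = pi*(30.0/200)^2 = 0.070686 m^2
V = (0.119459+0.070686)/2*4.4 = 0.4183 m^3

0.4183


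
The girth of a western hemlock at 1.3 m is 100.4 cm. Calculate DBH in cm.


Formula: DBH = C / pi
DBH = 100.4 / pi
pi = 3.14159...
DBH = 32.0 cm

32.0


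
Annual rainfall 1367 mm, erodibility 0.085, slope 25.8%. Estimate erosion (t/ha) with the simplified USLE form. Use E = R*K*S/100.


Formula: E = R * K * S / 100  (simplified USLE)
R * K = 1367 * 0.085 = 116.195
E = 116.195 * 25.8 / 100 = 29.98 t/ha

29.98


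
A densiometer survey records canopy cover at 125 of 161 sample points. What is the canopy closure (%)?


Formula: Canopy closure = covered points / total points * 100
Closure = 125 / 161 * 100
Closure = 0.7764 * 100 = 77.6%

77.6


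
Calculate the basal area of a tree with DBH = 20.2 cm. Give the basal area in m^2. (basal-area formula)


Formula: BA = pi * (DBH/2)^2 / 10000  (cm^2 to m^2)
Radius = DBH/2 = 20.2/2 = 10.1 cm
BA = pi * 10.1^2 / 10000
   = 320.4739 cm^2 / 10000
   = 0.032 m^2

0.032


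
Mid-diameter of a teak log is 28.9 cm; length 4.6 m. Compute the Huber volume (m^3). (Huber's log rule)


Huber: V = Am * L,  Am = pi*(Dm/200)^2
Am = pi*(28.9/200)^2 = 0.065597 m^2
V = 0.065597*4.6 = 0.3017 m^3

0.3017


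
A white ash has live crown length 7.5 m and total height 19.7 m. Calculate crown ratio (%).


Formula: Crown Ratio = (Crown Length / Total Height) * 100
CR = (7.5 m / 19.7 m) * 100
CR = 0.3807 * 100 = 38.1%

38.1


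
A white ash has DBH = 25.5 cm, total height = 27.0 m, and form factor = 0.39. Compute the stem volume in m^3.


Formula: V = pi * (DBH/200)^2 * H * ff
Radius = DBH/200 = 25.5/200 = 0.1275 m
Radius^2 = 0.1275^2 = 0.01625625 m^2
V = pi * 0.01625625 * 27.0 * 0.39
V = 0.538 m^3

0.538


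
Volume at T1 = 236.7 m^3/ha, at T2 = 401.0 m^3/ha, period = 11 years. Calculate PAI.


Formula: PAI = (V_T2 - V_T1) / (T2 - T1)
Volume increment = 401.0 - 236.7 = 164.3 m^3/ha
PAI = 164.3 / 11 = 14.94 m^3/ha/year

14.94


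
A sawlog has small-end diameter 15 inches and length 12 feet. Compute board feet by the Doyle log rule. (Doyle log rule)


Doyle: BF = (D - 4)^2 * L / 16
Adjusted diameter = 15 - 4 = 11 in
(D-4)^2 = 11^2 = 121
BF = 121 * 12 / 16 = 91 BF

91


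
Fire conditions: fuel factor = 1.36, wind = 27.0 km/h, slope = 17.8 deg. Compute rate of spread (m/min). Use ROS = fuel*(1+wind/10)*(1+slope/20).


Formula: ROS = fuel * (1 + wind/10) * (1 + slope/20)
Wind factor = 1 + 27.0/10 = 3.7
Slope factor = 1 + 17.8/20 = 1.89
ROS = 1.36 * 3.7 * 1.89 = 9.51 m/min

9.51


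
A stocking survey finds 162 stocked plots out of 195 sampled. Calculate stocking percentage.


Formula: Stocking % = stocked plots / total plots * 100
Stocking = 162 / 195 * 100
Stocking = 0.8308 * 100 = 83.1%

83.1


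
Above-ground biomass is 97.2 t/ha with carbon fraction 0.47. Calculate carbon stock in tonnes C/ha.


Formula: Carbon Stock = Biomass * Carbon Fraction
C = 97.2 t/ha * 0.47
C = 45.7 t C/ha

45.7


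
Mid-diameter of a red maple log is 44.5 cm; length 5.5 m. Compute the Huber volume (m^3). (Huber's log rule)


Huber: V = Am * L,  Am = pi*(Dm/200)^2
Am = pi*(44.5/200)^2 = 0.155528 m^2
V = 0.155528*5.5 = 0.8554 m^3

0.8554


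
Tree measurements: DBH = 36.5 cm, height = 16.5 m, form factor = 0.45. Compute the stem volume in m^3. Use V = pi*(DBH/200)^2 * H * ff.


Formula: V = pi * (DBH/200)^2 * H * ff
Radius = DBH/200 = 36.5/200 = 0.1825 m
Radius^2 = 0.1825^2 = 0.03330625 m^2
V = pi * 0.03330625 * 16.5 * 0.45
V = 0.777 m^3

0.777


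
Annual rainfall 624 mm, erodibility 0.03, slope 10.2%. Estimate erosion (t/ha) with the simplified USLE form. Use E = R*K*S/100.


Formula: E = R * K * S / 100  (simplified USLE)
R * K = 624 * 0.03 = 18.72
E = 18.72 * 10.2 / 100 = 1.91 t/ha

1.91


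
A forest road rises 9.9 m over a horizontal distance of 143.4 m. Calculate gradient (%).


Formula: Gradient = rise / run * 100
Gradient = 9.9 / 143.4 * 100 = 6.9%

6.9


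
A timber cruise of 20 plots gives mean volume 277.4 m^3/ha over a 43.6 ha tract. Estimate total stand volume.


Formula: Total Volume = Mean Volume per ha * Total Area
Total Volume = 277.4 m^3/ha * 43.6 ha
Total Volume = 12095 m^3

12095


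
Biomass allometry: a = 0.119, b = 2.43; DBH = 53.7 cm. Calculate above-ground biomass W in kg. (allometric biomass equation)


Formula: W = a * DBH^b  (allometric power law)
DBH^b = 53.7^2.43 = 15989.5969
W = 0.119 * 15989.5969 = 1902.8 kg

1902.8


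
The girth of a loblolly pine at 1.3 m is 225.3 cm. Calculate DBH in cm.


Formula: DBH = C / pi
DBH = 225.3 / pi
pi = 3.14159...
DBH = 71.7 cm

71.7


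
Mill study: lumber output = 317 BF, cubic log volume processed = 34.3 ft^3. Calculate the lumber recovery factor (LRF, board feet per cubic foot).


Formula: LRF = Lumber Output (BF) / Log Input (ft^3)
LRF = 317 BF / 34.3 ft^3
LRF = 9.24 BF/ft^3

9.24


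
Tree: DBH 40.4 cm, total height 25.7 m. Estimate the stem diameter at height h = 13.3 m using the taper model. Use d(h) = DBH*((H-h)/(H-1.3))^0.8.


Taper: d(h) = DBH * ((H - h) / (H - 1.3))^0.8
Numerator = H - h = 25.7 - 13.3 = 12.4 m
Denominator = H - 1.3 = 25.7 - 1.3 = 24.4 m
Ratio = 12.4 / 24.4 = 0.5082
d = 40.4 * 0.5082^0.8 = 23.5 cm

23.5


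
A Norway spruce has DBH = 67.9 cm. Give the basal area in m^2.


Formula: BA = pi * (DBH/2)^2 / 10000  (cm^2 to m^2)
Radius = DBH/2 = 67.9/2 = 33.95 cm
BA = pi * 33.95^2 / 10000
   = 3621.0075 cm^2 / 10000
   = 0.3621 m^2

0.3621


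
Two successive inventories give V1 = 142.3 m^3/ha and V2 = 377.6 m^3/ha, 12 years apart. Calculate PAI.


Formula: PAI = (V_T2 - V_T1) / (T2 - T1)
Volume increment = 377.6 - 142.3 = 235.3 m^3/ha
PAI = 235.3 / 12 = 19.61 m^3/ha/year

19.61


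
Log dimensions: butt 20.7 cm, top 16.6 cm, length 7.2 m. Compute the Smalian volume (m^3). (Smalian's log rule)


Smalian: V = (A1 + A2)/2 * L,  A = pi*(D/200)^2
A1 = pi*(20.7/200)^2 = 0.033654 m^2
A2 = pi*(16.6/200)^2 = 0.021642 m^2
V = (0.033654+0.021642)/2*7.2 = 0.1991 m^3

0.1991


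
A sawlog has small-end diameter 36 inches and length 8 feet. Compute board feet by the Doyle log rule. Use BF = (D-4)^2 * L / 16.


Doyle: BF = (D - 4)^2 * L / 16
Adjusted diameter = 36 - 4 = 32 in
(D-4)^2 = 32^2 = 1024
BF = 1024 * 8 / 16 = 512 BF

512


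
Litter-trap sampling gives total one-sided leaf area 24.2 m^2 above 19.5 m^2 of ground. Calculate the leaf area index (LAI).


Formula: LAI = total leaf area / ground area  (dimensionless)
LAI = 24.2 m^2 / 19.5 m^2
LAI = 1.24

1.24


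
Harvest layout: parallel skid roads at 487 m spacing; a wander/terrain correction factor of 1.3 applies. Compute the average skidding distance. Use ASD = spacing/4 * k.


Formula: ASD = (spacing / 4) * correction
Uncorrected distance = spacing / 4 = 487 / 4 = 121.75 m
ASD = 121.75 * 1.3 = 158 m

158


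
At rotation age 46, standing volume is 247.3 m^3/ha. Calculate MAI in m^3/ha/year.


Formula: MAI = Total Volume / Stand Age
MAI = 247.3 m^3/ha / 46 years
MAI = 5.38 m^3/ha/year

5.38


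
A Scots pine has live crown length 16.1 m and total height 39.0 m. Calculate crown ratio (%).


Formula: Crown Ratio = (Crown Length / Total Height) * 100
CR = (16.1 m / 39.0 m) * 100
CR = 0.4128 * 100 = 41.3%

41.3


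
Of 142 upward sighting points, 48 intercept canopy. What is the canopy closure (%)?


Formula: Canopy closure = covered points / total points * 100
Closure = 48 / 142 * 100
Closure = 0.338 * 100 = 33.8%

33.8


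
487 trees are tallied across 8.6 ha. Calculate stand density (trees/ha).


Formula: Stand Density = N_trees / Area_ha
Density = 487 trees / 8.6 ha
Density = 57 trees/ha

57


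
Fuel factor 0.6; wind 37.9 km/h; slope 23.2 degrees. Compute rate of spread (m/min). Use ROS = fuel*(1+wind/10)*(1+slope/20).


Formula: ROS = fuel * (1 + wind/10) * (1 + slope/20)
Wind factor = 1 + 37.9/10 = 4.79
Slope factor = 1 + 23.2/20 = 2.16
ROS = 0.6 * 4.79 * 2.16 = 6.21 m/min

6.21


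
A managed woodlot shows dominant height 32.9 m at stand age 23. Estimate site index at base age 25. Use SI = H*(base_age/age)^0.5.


Formula: SI = H_dom * (base_age / age)^0.5
Age ratio = 25 / 23 = 1.08696
sqrt(age_ratio) = 1.04257
SI = 32.9 * 1.04257 = 34.3 m

34.3


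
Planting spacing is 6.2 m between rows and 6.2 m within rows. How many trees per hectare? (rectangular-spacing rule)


Formula: TPH = 10000 m^2/ha / (spacing_x * spacing_y)
Area per tree = 6.2 m * 6.2 m = 38.44 m^2
TPH = 10000 / 38.44 = 260 trees/ha

260


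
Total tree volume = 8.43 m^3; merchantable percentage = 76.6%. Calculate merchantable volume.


Formula: MV = V_total * (merchantable_pct / 100)
Merchantable fraction = 76.6% / 100 = 0.766
MV = 8.43 m^3 * 0.766 = 6.457 m^3

6.457


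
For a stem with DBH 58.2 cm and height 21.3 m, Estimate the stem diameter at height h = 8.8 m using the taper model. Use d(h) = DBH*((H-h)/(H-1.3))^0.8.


Taper: d(h) = DBH * ((H - h) / (H - 1.3))^0.8
Numerator = H - h = 21.3 - 8.8 = 12.5 m
Denominator = H - 1.3 = 21.3 - 1.3 = 20.0 m
Ratio = 12.5 / 20.0 = 0.625
d = 58.2 * 0.625^0.8 = 40.0 cm

40.0


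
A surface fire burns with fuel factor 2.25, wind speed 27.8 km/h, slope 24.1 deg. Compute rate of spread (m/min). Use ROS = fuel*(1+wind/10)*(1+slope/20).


Formula: ROS = fuel * (1 + wind/10) * (1 + slope/20)
Wind factor = 1 + 27.8/10 = 3.78
Slope factor = 1 + 24.1/20 = 2.205
ROS = 2.25 * 3.78 * 2.205 = 18.75 m/min

18.75


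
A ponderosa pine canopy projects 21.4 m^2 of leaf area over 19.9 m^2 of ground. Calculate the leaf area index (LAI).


Formula: LAI = total leaf area / ground area  (dimensionless)
LAI = 21.4 m^2 / 19.9 m^2
LAI = 1.08

1.08


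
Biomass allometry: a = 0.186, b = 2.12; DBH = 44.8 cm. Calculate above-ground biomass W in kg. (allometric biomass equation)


Formula: W = a * DBH^b  (allometric power law)
DBH^b = 44.8^2.12 = 3167.4472
W = 0.186 * 3167.4472 = 589.1 kg

589.1


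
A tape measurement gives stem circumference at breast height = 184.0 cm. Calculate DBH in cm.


Formula: DBH = C / pi
DBH = 184.0 / pi
pi = 3.14159...
DBH = 58.6 cm

58.6


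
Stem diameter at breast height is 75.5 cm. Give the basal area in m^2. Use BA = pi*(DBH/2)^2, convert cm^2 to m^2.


Formula: BA = pi * (DBH/2)^2 / 10000  (cm^2 to m^2)
Radius = DBH/2 = 75.5/2 = 37.75 cm
BA = pi * 37.75^2 / 10000
   = 4476.9659 cm^2 / 10000
   = 0.4477 m^2

0.4477


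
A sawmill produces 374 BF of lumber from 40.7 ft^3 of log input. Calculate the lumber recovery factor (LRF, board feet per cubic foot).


Formula: LRF = Lumber Output (BF) / Log Input (ft^3)
LRF = 374 BF / 40.7 ft^3
LRF = 9.19 BF/ft^3

9.19


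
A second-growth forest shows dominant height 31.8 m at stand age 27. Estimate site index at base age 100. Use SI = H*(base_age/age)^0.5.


Formula: SI = H_dom * (base_age / age)^0.5
Age ratio = 100 / 27 = 3.7037
sqrt(age_ratio) = 1.9245
SI = 31.8 * 1.9245 = 61.2 m

61.2


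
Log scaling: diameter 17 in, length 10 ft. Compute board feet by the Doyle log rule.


Doyle: BF = (D - 4)^2 * L / 16
Adjusted diameter = 17 - 4 = 13 in
(D-4)^2 = 13^2 = 169
BF = 169 * 10 / 16 = 106 BF

106


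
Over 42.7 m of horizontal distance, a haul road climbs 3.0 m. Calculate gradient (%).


Formula: Gradient = rise / run * 100
Gradient = 3.0 / 42.7 * 100 = 7.0%

7.0


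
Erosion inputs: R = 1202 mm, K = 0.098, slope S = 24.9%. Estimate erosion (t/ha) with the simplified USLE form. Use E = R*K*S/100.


Formula: E = R * K * S / 100  (simplified USLE)
R * K = 1202 * 0.098 = 117.796
E = 117.796 * 24.9 / 100 = 29.33 t/ha

29.33


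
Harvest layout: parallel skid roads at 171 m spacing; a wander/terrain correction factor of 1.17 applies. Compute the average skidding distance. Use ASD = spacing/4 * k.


Formula: ASD = (spacing / 4) * correction
Uncorrected distance = spacing / 4 = 171 / 4 = 42.75 m
ASD = 42.75 * 1.17 = 50 m

50


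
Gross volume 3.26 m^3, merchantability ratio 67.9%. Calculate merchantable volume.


Formula: MV = V_total * (merchantable_pct / 100)
Merchantable fraction = 67.9% / 100 = 0.679
MV = 3.26 m^3 * 0.679 = 2.214 m^3

2.214


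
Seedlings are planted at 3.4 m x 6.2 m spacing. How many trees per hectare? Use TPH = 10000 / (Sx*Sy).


Formula: TPH = 10000 m^2/ha / (spacing_x * spacing_y)
Area per tree = 3.4 m * 6.2 m = 21.08 m^2
TPH = 10000 / 21.08 = 474 trees/ha

474


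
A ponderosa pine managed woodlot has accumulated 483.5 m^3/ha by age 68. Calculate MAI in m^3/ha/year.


Formula: MAI = Total Volume / Stand Age
MAI = 483.5 m^3/ha / 68 years
MAI = 7.11 m^3/ha/year

7.11


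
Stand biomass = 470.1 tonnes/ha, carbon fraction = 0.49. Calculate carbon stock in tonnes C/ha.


Formula: Carbon Stock = Biomass * Carbon Fraction
C = 470.1 t/ha * 0.49
C = 230.3 t C/ha

230.3


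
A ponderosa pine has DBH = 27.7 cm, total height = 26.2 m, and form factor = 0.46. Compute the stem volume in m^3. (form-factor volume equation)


Formula: V = pi * (DBH/200)^2 * H * ff
Radius = DBH/200 = 27.7/200 = 0.1385 m
Radius^2 = 0.1385^2 = 0.01918225 m^2
V = pi * 0.01918225 * 26.2 * 0.46
V = 0.726 m^3

0.726


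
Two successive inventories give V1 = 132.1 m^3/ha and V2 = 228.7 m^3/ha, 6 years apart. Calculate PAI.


Formula: PAI = (V_T2 - V_T1) / (T2 - T1)
Volume increment = 228.7 - 132.1 = 96.6 m^3/ha
PAI = 96.6 / 6 = 16.1 m^3/ha/year

16.1
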